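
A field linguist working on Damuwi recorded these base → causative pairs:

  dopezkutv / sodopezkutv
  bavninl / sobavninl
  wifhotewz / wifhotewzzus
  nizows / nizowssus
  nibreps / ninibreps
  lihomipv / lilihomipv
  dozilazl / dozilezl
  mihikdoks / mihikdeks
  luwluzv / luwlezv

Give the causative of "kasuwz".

"kasuwz" has second-to-last letter 'w'. The stems whose second-to-last letter is 'w' (wifhotewz → wifhotewzzus, nizows → nizowssus) double the final consonant and add -us.
The other patterns: stems whose second-to-last letter is 'n' or 't' add the prefix so-; stems whose second-to-last letter is 'p' repeat the first consonant+vowel as a prefix; stems whose second-to-last letter is 'k' or 'z' change the last vowel to 'e'.
So kasuwz → kasuwzzus.

kasuwzzus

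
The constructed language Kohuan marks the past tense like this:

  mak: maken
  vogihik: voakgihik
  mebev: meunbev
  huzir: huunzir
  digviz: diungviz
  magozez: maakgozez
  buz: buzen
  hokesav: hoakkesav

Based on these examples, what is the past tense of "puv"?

puven

"puv" has 1 vowel. The stems with 1 vowel (buz → buzen, mak → maken) add -en.
The other patterns: stems with 2 vowels insert -un- after the first vowel; stems with 3 vowels insert -ak- after the first vowel.
So puv → puven.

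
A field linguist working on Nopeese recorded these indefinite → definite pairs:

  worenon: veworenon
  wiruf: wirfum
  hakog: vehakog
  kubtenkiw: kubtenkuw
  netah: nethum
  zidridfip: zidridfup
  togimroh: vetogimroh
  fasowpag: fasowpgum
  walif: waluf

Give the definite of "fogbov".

"fogbov" has last vowel 'o'. The stems whose last vowel is 'o' (worenon → veworenon, togimroh → vetogimroh, hakog → vehakog) add the prefix ve-.
The other patterns: stems whose last vowel is 'i' change the last vowel to 'u'; stems whose last vowel is 'a' or 'u' delete the last vowel and add -um.
So fogbov → vefogbov.

vefogbov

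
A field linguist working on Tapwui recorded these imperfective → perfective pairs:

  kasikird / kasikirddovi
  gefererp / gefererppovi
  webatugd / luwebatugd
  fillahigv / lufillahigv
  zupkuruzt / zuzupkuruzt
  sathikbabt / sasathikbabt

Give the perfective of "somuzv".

sosomuzv

kasikird and webatugd both end in -d yet inflect differently (kasikirddovi, luwebatugd), so the final letter is not what conditions the rule; the second-to-last letter is.
"somuzv" has second-to-last letter 'z'. The one such stem in the data (zupkuruzt → zuzupkuruzt) repeats the first consonant+vowel as a prefix (as does sathikbabt), so the same rule applies.
The other patterns: stems whose second-to-last letter is 'r' double the final consonant and add -ovi; stems whose second-to-last letter is 'g' add the prefix lu-.
So somuzv → sosomuzv.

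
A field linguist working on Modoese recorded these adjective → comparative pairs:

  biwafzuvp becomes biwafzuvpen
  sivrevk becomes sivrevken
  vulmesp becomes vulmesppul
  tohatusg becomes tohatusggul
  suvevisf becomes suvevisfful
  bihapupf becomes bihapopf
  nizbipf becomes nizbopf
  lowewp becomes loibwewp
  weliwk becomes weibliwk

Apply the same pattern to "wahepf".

biwafzuvp and vulmesp both end in -p yet inflect differently (biwafzuvpen, vulmesppul), so the final letter is not what conditions the rule; the second-to-last letter is.
"wahepf" has second-to-last letter 'p'. The stems whose second-to-last letter is 'p' (bihapupf → bihapopf, nizbipf → nizbopf) change the last vowel to 'o'.
So wahepf → wahopf.

wahopf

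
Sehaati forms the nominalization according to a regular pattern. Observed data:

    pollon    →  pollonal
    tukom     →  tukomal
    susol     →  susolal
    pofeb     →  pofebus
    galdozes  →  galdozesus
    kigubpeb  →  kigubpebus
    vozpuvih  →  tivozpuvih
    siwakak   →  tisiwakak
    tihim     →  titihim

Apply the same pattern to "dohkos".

"dohkos" has last vowel 'o'. The stems whose last vowel is 'o' (pollon → pollonal, tukom → tukomal, susol → susolal) add -al.
So dohkos → dohkosal.

dohkosal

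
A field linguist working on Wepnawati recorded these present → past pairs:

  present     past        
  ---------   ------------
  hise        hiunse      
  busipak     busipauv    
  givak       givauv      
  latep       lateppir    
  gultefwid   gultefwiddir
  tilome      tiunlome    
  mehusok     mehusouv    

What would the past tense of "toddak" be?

"toddak" ends in -k. The stems ending in -k (mehusok → mehusouv, givak → givauv, busipak → busipauv) drop the final letter and add -uv.
The other patterns: stems ending in -e insert -un- after the first vowel; stems ending in -d or -p double the final consonant and add -ir.
So toddak → toddauv.

toddauv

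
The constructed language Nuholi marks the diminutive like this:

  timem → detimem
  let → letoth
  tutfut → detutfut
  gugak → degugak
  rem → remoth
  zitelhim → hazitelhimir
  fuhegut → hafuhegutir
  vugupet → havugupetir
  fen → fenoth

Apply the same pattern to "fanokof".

hafanokofir

"fanokof" has 3 vowels. The stems with 3 vowels (zitelhim → hazitelhimir, fuhegut → hafuhegutir, vugupet → havugupetir) add ha- … -ir around the stem.
The other patterns: stems with 1 vowel add -oth; stems with 2 vowels add the prefix de-.
So fanokof → hafanokofir.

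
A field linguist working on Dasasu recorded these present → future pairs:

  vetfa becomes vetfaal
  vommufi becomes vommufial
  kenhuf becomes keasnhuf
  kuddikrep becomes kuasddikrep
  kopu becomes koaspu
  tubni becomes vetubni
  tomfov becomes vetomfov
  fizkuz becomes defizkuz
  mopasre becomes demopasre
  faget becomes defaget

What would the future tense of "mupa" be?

vommufi and tubni both end in -i yet inflect differently (vommufial, vetubni), so the final letter is not what conditions the rule; the first letter is.
"mupa" begins with m-. The one such stem in the data (mopasre → demopasre) adds the prefix de-, so the same rule applies.
So mupa → demupa.

demupa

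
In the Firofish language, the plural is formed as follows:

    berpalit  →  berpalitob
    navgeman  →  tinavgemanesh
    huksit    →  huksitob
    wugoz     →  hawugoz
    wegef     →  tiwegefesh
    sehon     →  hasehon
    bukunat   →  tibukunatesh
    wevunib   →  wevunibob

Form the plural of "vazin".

vazinob

berpalit and bukunat both end in -t yet inflect differently (berpalitob, tibukunatesh), so the final letter is not what conditions the rule; the last vowel is.
"vazin" has last vowel 'i'. The stems whose last vowel is 'i' (berpalit → berpalitob, wevunib → wevunibob, huksit → huksitob) add -ob.
The other patterns: stems whose last vowel is 'a' or 'e' add ti- … -esh around the stem; stems whose last vowel is 'o' add the prefix ha-.
So vazin → vazinob.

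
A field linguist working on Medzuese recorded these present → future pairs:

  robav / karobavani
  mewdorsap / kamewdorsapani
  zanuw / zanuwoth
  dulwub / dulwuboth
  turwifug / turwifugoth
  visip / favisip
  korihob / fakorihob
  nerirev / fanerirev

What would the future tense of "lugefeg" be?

falugefeg

"lugefeg" has last vowel 'e'. The one such stem in the data (nerirev → fanerirev) adds the prefix fa-, so the same rule applies.
So lugefeg → falugefeg.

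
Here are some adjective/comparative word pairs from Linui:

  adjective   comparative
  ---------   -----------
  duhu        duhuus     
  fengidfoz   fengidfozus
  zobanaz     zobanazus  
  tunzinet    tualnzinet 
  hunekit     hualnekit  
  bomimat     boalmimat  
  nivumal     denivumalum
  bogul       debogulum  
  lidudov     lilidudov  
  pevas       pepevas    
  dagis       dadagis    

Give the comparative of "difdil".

zobanaz and bomimat both have last vowel 'a' yet inflect differently (zobanazus, boalmimat), so the last vowel is not what conditions the rule; the final letter is.
"difdil" ends in -l. The stems ending in -l (nivumal → denivumalum, bogul → debogulum) add de- … -um around the stem.
So difdil → dedifdilum.

dedifdilum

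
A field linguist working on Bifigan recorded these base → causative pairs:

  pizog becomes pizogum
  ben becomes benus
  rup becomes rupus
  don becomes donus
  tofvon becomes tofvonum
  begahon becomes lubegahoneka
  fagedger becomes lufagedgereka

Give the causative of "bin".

"bin" has 1 vowel. The stems with 1 vowel (don → donus, rup → rupus, ben → benus) add -us.
So bin → binus.

binus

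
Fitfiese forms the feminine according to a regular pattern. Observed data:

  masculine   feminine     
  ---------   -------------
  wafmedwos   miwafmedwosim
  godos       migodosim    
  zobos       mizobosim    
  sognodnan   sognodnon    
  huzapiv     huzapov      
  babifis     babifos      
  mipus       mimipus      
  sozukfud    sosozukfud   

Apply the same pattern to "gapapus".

wafmedwos and babifis both end in -s yet inflect differently (miwafmedwosim, babifos), so the final letter is not what conditions the rule; the last vowel is.
"gapapus" has last vowel 'u'. The stems whose last vowel is 'u' (mipus → mimipus, sozukfud → sosozukfud) repeat the first consonant+vowel as a prefix.
The other patterns: stems whose last vowel is 'o' add mi- … -im around the stem; stems whose last vowel is 'a' or 'i' change the last vowel to 'o'.
So gapapus → gagapapus.

gagapapus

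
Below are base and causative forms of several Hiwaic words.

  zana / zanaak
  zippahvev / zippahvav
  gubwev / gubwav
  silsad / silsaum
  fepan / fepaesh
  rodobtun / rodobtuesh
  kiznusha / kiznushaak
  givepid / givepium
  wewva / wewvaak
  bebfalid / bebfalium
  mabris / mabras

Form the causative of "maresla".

mareslaak

fepan and kiznusha both have last vowel 'a' yet inflect differently (fepaesh, kiznushaak), so the last vowel is not what conditions the rule; the final letter is.
"maresla" ends in -a. The stems ending in -a (kiznusha → kiznushaak, wewva → wewvaak, zana → zanaak) add -ak.
So maresla → mareslaak.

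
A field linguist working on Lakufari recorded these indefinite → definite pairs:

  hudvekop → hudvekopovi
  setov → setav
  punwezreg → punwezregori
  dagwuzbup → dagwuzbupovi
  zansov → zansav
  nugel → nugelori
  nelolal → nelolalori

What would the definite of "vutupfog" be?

vutupfogori

zansov and hudvekop both have last vowel 'o' yet inflect differently (zansav, hudvekopovi), so the last vowel is not what conditions the rule; the final letter is.
"vutupfog" ends in -g. The one such stem in the data (punwezreg → punwezregori) adds -ori, so the same rule applies.
The other patterns: stems ending in -v change the last vowel to 'a'; stems ending in -p add -ovi.
So vutupfog → vutupfogori.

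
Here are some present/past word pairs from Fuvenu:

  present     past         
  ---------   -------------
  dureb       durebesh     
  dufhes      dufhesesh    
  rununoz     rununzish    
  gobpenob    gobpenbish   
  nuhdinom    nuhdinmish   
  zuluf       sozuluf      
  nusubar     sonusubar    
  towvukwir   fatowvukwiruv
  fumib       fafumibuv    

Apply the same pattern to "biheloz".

bihelzish

"biheloz" has last vowel 'o'. The stems whose last vowel is 'o' (rununoz → rununzish, gobpenob → gobpenbish, nuhdinom → nuhdinmish) delete the last vowel and add -ish.
So biheloz → bihelzish.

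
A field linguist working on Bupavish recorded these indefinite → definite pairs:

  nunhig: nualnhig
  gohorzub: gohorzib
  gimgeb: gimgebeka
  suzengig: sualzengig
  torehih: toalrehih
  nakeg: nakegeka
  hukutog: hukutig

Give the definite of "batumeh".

batumeheka

"batumeh" has last vowel 'e'. The stems whose last vowel is 'e' (gimgeb → gimgebeka, nakeg → nakegeka) add -eka.
So batumeh → batumeheka.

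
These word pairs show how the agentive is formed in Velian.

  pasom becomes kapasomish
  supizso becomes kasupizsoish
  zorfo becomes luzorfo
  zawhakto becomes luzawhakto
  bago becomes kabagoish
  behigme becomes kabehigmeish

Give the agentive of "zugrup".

zorfo and supizso both end in -o yet inflect differently (luzorfo, kasupizsoish), so the final letter is not what conditions the rule; the first letter is.
"zugrup" begins with z-. The stems beginning with z- (zorfo → luzorfo, zawhakto → luzawhakto) add the prefix lu-.
The other pattern: stems beginning with b-, p- or s- add ka- … -ish around the stem.
So zugrup → luzugrup.

luzugrup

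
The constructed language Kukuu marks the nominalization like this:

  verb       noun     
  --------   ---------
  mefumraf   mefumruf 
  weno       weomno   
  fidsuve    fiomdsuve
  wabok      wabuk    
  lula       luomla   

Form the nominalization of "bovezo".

wabok and weno both have last vowel 'o' yet inflect differently (wabuk, weomno), so the last vowel is not what conditions the rule; whether the stem ends in a vowel or a consonant is.
"bovezo" ends in a vowel. The stems ending in a vowel (weno → weomno, fidsuve → fiomdsuve, lula → luomla) insert -om- after the first vowel.
So bovezo → boomvezo.

boomvezo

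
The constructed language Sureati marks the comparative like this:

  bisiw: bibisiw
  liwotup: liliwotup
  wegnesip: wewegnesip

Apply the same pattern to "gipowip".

Every pair shown (bisiw → bibisiw, liwotup → liliwotup, wegnesip → wewegnesip) follows the same rule: repeat the first consonant+vowel as a prefix.
So gipowip → gigipowip.

gigipowip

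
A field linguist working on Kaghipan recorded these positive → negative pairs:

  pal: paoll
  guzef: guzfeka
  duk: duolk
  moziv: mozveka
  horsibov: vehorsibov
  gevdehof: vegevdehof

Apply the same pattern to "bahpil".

bahpleka

moziv and horsibov both end in -v yet inflect differently (mozveka, vehorsibov), so the final letter is not what conditions the rule; the number of vowels is.
"bahpil" has 2 vowels. The stems with 2 vowels (guzef → guzfeka, moziv → mozveka) delete the last vowel and add -eka.
The other patterns: stems with 1 vowel insert -ol- after the first vowel; stems with 3 vowels add the prefix ve-.
So bahpil → bahpleka.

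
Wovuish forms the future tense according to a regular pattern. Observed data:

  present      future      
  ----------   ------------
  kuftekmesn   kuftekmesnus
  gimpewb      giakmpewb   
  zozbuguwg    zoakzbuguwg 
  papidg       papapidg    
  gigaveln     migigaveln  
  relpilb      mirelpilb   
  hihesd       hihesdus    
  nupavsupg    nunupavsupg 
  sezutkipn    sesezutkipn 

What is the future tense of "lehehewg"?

"lehehewg" has second-to-last letter 'w'. The stems whose second-to-last letter is 'w' (zozbuguwg → zoakzbuguwg, gimpewb → giakmpewb) insert -ak- after the first vowel.
The other patterns: stems whose second-to-last letter is 's' add -us; stems whose second-to-last letter is 'l' add the prefix mi-; stems whose second-to-last letter is 'd' or 'p' repeat the first consonant+vowel as a prefix.
So lehehewg → leakhehewg.

leakhehewg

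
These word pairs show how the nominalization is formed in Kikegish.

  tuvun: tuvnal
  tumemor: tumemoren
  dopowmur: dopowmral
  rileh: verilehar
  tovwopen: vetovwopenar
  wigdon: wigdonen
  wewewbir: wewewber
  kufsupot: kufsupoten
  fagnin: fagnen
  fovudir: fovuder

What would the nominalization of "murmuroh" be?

fagnin and tuvun both end in -n yet inflect differently (fagnen, tuvnal), so the final letter is not what conditions the rule; the last vowel is.
"murmuroh" has last vowel 'o'. The stems whose last vowel is 'o' (kufsupot → kufsupoten, tumemor → tumemoren, wigdon → wigdonen) add -en.
The other patterns: stems whose last vowel is 'i' change the last vowel to 'e'; stems whose last vowel is 'u' delete the last vowel and add -al; stems whose last vowel is 'e' add ve- … -ar around the stem.
So murmuroh → murmurohen.

murmurohen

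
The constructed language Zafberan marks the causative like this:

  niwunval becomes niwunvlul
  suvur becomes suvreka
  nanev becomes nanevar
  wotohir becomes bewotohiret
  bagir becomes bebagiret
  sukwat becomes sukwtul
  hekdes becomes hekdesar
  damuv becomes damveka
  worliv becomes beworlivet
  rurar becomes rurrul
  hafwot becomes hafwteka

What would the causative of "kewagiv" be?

"kewagiv" has last vowel 'i'. The stems whose last vowel is 'i' (worliv → beworlivet, bagir → bebagiret, wotohir → bewotohiret) add be- … -et around the stem.
The other patterns: stems whose last vowel is 'e' add -ar; stems whose last vowel is 'a' delete the last vowel and add -ul; stems whose last vowel is 'o' or 'u' delete the last vowel and add -eka.
So kewagiv → bekewagivet.

bekewagivet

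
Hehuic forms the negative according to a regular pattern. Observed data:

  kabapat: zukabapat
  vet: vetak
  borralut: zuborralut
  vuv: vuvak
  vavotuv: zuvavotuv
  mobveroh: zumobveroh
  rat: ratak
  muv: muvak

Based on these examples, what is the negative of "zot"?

borralut and vet both end in -t yet inflect differently (zuborralut, vetak), so the final letter is not what conditions the rule; the number of vowels is.
"zot" has 1 vowel. The stems with 1 vowel (vet → vetak, vuv → vuvak, muv → muvak) add -ak.
So zot → zotak.

zotak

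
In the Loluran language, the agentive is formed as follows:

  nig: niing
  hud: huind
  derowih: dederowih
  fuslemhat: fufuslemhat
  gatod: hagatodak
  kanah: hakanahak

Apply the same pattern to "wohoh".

hawohohak

hud and gatod both end in -d yet inflect differently (huind, hagatodak), so the final letter is not what conditions the rule; the number of vowels is.
"wohoh" has 2 vowels. The stems with 2 vowels (gatod → hagatodak, kanah → hakanahak) add ha- … -ak around the stem.
So wohoh → hawohohak.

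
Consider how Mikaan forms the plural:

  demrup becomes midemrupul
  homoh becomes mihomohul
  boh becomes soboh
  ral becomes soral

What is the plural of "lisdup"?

milisdupul

homoh and boh both end in -h yet inflect differently (mihomohul, soboh), so the final letter is not what conditions the rule; the number of vowels is.
"lisdup" has 2 vowels. The stems with 2 vowels (demrup → midemrupul, homoh → mihomohul) add mi- … -ul around the stem.
So lisdup → milisdupul.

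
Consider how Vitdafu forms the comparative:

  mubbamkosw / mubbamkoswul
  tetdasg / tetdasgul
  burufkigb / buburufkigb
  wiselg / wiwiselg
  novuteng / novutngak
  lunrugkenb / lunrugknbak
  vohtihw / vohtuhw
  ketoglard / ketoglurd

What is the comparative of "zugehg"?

zuguhg

tetdasg and wiselg both end in -g yet inflect differently (tetdasgul, wiwiselg), so the final letter is not what conditions the rule; the second-to-last letter is.
"zugehg" has second-to-last letter 'h'. The one such stem in the data (vohtihw → vohtuhw) changes the last vowel to 'u' (as does ketoglard), so the same rule applies.
The other patterns: stems whose second-to-last letter is 's' add -ul; stems whose second-to-last letter is 'g' or 'l' repeat the first consonant+vowel as a prefix; stems whose second-to-last letter is 'n' delete the last vowel and add -ak.
So zugehg → zuguhg.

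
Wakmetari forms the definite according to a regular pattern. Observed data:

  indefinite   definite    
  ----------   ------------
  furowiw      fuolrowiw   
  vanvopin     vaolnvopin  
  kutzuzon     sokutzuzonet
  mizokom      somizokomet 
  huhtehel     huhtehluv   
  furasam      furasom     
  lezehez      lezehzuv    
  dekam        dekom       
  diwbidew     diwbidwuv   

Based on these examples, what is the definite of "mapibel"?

mapibluv

diwbidew and furowiw both end in -w yet inflect differently (diwbidwuv, fuolrowiw), so the final letter is not what conditions the rule; the last vowel is.
"mapibel" has last vowel 'e'. The stems whose last vowel is 'e' (huhtehel → huhtehluv, lezehez → lezehzuv, diwbidew → diwbidwuv) delete the last vowel and add -uv.
The other patterns: stems whose last vowel is 'a' change the last vowel to 'o'; stems whose last vowel is 'i' insert -ol- after the first vowel; stems whose last vowel is 'o' add so- … -et around the stem.
So mapibel → mapibluv.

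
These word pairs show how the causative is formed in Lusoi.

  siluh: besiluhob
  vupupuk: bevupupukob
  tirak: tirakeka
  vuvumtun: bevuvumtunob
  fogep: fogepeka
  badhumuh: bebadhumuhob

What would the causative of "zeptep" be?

"zeptep" has last vowel 'e'. The one such stem in the data (fogep → fogepeka) adds -eka, so the same rule applies.
The other pattern: stems whose last vowel is 'u' add be- … -ob around the stem.
So zeptep → zeptepeka.

zeptepeka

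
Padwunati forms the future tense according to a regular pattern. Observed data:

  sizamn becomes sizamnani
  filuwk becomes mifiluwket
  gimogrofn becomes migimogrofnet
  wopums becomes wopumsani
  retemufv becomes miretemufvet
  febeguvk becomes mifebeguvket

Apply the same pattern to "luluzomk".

sizamn and gimogrofn both end in -n yet inflect differently (sizamnani, migimogrofnet), so the final letter is not what conditions the rule; the second-to-last letter is.
"luluzomk" has second-to-last letter 'm'. The stems whose second-to-last letter is 'm' (sizamn → sizamnani, wopums → wopumsani) add -ani.
So luluzomk → luluzomkani.

luluzomkani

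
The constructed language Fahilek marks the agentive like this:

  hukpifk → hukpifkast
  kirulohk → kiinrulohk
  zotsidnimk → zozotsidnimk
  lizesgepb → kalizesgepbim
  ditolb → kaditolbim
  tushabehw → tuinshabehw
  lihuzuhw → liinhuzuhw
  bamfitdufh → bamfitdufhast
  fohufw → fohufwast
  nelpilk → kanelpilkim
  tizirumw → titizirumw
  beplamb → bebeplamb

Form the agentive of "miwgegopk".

kamiwgegopkim

zotsidnimk and hukpifk both end in -k yet inflect differently (zozotsidnimk, hukpifkast), so the final letter is not what conditions the rule; the second-to-last letter is.
"miwgegopk" has second-to-last letter 'p'. The one such stem in the data (lizesgepb → kalizesgepbim) adds ka- … -im around the stem, so the same rule applies.
So miwgegopk → kamiwgegopkim.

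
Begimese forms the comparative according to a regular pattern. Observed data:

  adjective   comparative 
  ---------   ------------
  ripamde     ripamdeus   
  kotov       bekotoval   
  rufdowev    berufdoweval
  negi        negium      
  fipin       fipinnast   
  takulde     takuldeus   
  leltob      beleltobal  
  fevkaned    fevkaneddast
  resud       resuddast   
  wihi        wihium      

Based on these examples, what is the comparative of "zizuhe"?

zizuheus

rufdowev and ripamde both have last vowel 'e' yet inflect differently (berufdoweval, ripamdeus), so the last vowel is not what conditions the rule; the final letter is.
"zizuhe" ends in -e. The stems ending in -e (ripamde → ripamdeus, takulde → takuldeus) add -us.
So zizuhe → zizuheus.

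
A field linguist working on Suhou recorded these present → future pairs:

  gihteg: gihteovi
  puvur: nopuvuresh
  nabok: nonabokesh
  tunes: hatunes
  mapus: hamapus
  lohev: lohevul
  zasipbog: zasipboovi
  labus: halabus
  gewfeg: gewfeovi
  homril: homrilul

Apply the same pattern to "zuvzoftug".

"zuvzoftug" ends in -g. The stems ending in -g (gewfeg → gewfeovi, gihteg → gihteovi, zasipbog → zasipboovi) drop the final letter and add -ovi.
The other patterns: stems ending in -l or -v add -ul; stems ending in -s add the prefix ha-; stems ending in -k or -r add no- … -esh around the stem.
So zuvzoftug → zuvzoftuovi.

zuvzoftuovi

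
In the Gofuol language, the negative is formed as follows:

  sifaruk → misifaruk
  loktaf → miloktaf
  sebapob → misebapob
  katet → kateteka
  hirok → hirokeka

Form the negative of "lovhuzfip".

milovhuzfip

"lovhuzfip" begins with l-. The one such stem in the data (loktaf → miloktaf) adds the prefix mi-, so the same rule applies.
The other pattern: stems beginning with h- or k- add -eka.
So lovhuzfip → milovhuzfip.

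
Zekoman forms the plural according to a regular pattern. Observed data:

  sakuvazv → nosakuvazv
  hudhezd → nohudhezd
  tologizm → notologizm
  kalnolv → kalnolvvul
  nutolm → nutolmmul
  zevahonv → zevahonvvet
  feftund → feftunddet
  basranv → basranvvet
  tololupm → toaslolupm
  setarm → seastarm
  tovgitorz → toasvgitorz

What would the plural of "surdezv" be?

sakuvazv and kalnolv both end in -v yet inflect differently (nosakuvazv, kalnolvvul), so the final letter is not what conditions the rule; the second-to-last letter is.
"surdezv" has second-to-last letter 'z'. The stems whose second-to-last letter is 'z' (sakuvazv → nosakuvazv, hudhezd → nohudhezd, tologizm → notologizm) add the prefix no-.
The other patterns: stems whose second-to-last letter is 'l' double the final consonant and add -ul; stems whose second-to-last letter is 'n' double the final consonant and add -et; stems whose second-to-last letter is 'p' or 'r' insert -as- after the first vowel.
So surdezv → nosurdezv.

nosurdezv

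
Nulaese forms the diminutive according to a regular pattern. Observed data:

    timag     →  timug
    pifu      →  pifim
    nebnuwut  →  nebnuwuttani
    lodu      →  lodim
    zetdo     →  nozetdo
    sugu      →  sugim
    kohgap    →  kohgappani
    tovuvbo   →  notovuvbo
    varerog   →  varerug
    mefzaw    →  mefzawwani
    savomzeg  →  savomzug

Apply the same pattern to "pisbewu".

varerog and tovuvbo both have last vowel 'o' yet inflect differently (varerug, notovuvbo), so the last vowel is not what conditions the rule; the final letter is.
"pisbewu" ends in -u. The stems ending in -u (sugu → sugim, pifu → pifim, lodu → lodim) drop the final letter and add -im.
So pisbewu → pisbewim.

pisbewim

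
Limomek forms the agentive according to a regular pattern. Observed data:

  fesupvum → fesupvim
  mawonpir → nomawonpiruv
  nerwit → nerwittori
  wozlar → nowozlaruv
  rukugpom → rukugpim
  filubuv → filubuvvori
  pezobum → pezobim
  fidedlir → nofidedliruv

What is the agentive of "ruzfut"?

ruzfuttori

fidedlir and nerwit both have last vowel 'i' yet inflect differently (nofidedliruv, nerwittori), so the last vowel is not what conditions the rule; the final letter is.
"ruzfut" ends in -t. The one such stem in the data (nerwit → nerwittori) doubles the final consonant and adds -ori (as does filubuv), so the same rule applies.
The other patterns: stems ending in -m change the last vowel to 'i'; stems ending in -r add no- … -uv around the stem.
So ruzfut → ruzfuttori.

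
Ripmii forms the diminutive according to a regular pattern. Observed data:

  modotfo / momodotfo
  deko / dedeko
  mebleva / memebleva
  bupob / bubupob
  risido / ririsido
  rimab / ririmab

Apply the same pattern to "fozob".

fofozob

Every pair shown (modotfo → momodotfo, deko → dedeko, mebleva → memebleva, …) follows the same rule: repeat the first consonant+vowel as a prefix.
So fozob → fofozob.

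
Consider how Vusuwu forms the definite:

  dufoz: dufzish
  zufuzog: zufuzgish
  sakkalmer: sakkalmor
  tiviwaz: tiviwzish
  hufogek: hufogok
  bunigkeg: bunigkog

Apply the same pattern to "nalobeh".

naloboh

bunigkeg and zufuzog both end in -g yet inflect differently (bunigkog, zufuzgish), so the final letter is not what conditions the rule; the last vowel is.
"nalobeh" has last vowel 'e'. The stems whose last vowel is 'e' (bunigkeg → bunigkog, hufogek → hufogok, sakkalmer → sakkalmor) change the last vowel to 'o'.
The other pattern: stems whose last vowel is 'a' or 'o' delete the last vowel and add -ish.
So nalobeh → naloboh.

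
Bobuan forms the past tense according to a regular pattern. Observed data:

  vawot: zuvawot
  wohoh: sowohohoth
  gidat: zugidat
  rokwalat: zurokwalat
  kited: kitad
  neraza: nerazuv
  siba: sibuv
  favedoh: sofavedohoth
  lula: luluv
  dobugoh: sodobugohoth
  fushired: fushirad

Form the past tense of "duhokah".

gidat and neraza both have last vowel 'a' yet inflect differently (zugidat, nerazuv), so the last vowel is not what conditions the rule; the final letter is.
"duhokah" ends in -h. The stems ending in -h (dobugoh → sodobugohoth, favedoh → sofavedohoth, wohoh → sowohohoth) add so- … -oth around the stem.
The other patterns: stems ending in -d change the last vowel to 'a'; stems ending in -t add the prefix zu-; stems ending in -a drop the final letter and add -uv.
So duhokah → soduhokahoth.

soduhokahoth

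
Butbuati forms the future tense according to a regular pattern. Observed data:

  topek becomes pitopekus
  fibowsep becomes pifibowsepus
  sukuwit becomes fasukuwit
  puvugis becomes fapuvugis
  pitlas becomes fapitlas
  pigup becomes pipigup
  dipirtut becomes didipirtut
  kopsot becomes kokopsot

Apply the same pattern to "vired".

piviredus

"vired" has last vowel 'e'. The stems whose last vowel is 'e' (topek → pitopekus, fibowsep → pifibowsepus) add pi- … -us around the stem.
So vired → piviredus.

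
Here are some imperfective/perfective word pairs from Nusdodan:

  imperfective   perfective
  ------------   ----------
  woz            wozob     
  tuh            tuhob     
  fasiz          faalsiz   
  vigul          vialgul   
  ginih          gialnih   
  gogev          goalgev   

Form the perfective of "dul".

woz and fasiz both end in -z yet inflect differently (wozob, faalsiz), so the final letter is not what conditions the rule; the number of vowels is.
"dul" has 1 vowel. The stems with 1 vowel (woz → wozob, tuh → tuhob) add -ob.
The other pattern: stems with 2 vowels insert -al- after the first vowel.
So dul → dulob.

dulob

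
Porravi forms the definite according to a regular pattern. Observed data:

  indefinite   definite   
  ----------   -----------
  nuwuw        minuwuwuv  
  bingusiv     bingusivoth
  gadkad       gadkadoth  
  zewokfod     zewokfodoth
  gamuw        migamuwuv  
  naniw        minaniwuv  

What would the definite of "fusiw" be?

mifusiwuv

"fusiw" ends in -w. The stems ending in -w (naniw → minaniwuv, nuwuw → minuwuwuv, gamuw → migamuwuv) add mi- … -uv around the stem.
The other pattern: stems ending in -d or -v add -oth.
So fusiw → mifusiwuv.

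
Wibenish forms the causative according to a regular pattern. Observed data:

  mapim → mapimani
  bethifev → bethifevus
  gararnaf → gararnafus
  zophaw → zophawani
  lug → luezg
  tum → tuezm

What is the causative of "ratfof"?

tum and mapim both end in -m yet inflect differently (tuezm, mapimani), so the final letter is not what conditions the rule; the number of vowels is.
"ratfof" has 2 vowels. The stems with 2 vowels (zophaw → zophawani, mapim → mapimani) add -ani.
So ratfof → ratfofani.

ratfofani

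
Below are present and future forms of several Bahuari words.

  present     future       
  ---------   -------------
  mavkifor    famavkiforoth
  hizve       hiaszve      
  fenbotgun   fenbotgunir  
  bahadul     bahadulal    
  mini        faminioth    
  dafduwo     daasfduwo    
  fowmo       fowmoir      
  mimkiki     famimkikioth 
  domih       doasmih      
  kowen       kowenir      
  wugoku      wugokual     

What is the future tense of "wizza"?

fowmo and dafduwo both end in -o yet inflect differently (fowmoir, daasfduwo), so the final letter is not what conditions the rule; the first letter is.
"wizza" begins with w-. The one such stem in the data (wugoku → wugokual) adds -al, so the same rule applies.
So wizza → wizzaal.

wizzaal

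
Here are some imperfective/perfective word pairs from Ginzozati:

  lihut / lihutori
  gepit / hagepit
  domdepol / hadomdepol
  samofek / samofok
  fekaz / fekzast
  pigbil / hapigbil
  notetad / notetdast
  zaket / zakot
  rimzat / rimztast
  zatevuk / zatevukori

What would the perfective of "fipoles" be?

fipolos

rimzat and lihut both end in -t yet inflect differently (rimztast, lihutori), so the final letter is not what conditions the rule; the last vowel is.
"fipoles" has last vowel 'e'. The stems whose last vowel is 'e' (samofek → samofok, zaket → zakot) change the last vowel to 'o'.
So fipoles → fipolos.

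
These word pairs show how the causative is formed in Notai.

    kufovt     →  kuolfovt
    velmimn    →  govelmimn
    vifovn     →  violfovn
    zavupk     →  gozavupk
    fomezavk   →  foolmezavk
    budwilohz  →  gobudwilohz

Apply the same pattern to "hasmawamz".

gohasmawamz

fomezavk and zavupk both end in -k yet inflect differently (foolmezavk, gozavupk), so the final letter is not what conditions the rule; the second-to-last letter is.
"hasmawamz" has second-to-last letter 'm'. The one such stem in the data (velmimn → govelmimn) adds the prefix go-, so the same rule applies.
The other pattern: stems whose second-to-last letter is 'v' insert -ol- after the first vowel.
So hasmawamz → gohasmawamz.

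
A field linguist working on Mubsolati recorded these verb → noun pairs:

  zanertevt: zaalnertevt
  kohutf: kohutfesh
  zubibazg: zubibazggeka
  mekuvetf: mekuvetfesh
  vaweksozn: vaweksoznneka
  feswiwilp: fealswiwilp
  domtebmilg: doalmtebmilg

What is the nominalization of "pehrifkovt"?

pealhrifkovt

"pehrifkovt" has second-to-last letter 'v'. The one such stem in the data (zanertevt → zaalnertevt) inserts -al- after the first vowel (as do feswiwilp, domtebmilg), so the same rule applies.
So pehrifkovt → pealhrifkovt.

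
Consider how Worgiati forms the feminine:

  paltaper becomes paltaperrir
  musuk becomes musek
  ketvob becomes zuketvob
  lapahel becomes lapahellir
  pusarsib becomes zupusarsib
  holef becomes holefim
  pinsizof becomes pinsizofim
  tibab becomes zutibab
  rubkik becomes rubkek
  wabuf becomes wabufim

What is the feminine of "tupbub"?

zutupbub

pinsizof and ketvob both have last vowel 'o' yet inflect differently (pinsizofim, zuketvob), so the last vowel is not what conditions the rule; the final letter is.
"tupbub" ends in -b. The stems ending in -b (tibab → zutibab, ketvob → zuketvob, pusarsib → zupusarsib) add the prefix zu-.
The other patterns: stems ending in -f add -im; stems ending in -k change the last vowel to 'e'; stems ending in -l or -r double the final consonant and add -ir.
So tupbub → zutupbub.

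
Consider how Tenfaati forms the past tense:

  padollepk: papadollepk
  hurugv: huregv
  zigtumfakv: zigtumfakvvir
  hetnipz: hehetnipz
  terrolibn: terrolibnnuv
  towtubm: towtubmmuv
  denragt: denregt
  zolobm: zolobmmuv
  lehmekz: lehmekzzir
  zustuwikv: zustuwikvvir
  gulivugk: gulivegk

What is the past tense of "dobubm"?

"dobubm" has second-to-last letter 'b'. The stems whose second-to-last letter is 'b' (zolobm → zolobmmuv, towtubm → towtubmmuv, terrolibn → terrolibnnuv) double the final consonant and add -uv.
So dobubm → dobubmmuv.

dobubmmuv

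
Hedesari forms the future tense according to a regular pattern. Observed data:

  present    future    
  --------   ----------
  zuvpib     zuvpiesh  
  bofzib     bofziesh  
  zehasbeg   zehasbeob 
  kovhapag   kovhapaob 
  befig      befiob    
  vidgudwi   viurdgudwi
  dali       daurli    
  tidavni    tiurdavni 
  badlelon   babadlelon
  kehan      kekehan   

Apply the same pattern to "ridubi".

riurdubi

"ridubi" ends in -i. The stems ending in -i (vidgudwi → viurdgudwi, dali → daurli, tidavni → tiurdavni) insert -ur- after the first vowel.
So ridubi → riurdubi.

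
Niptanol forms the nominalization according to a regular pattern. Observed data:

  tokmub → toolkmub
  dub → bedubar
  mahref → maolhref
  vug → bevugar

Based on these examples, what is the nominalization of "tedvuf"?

"tedvuf" has 2 vowels. The stems with 2 vowels (tokmub → toolkmub, mahref → maolhref) insert -ol- after the first vowel.
So tedvuf → teoldvuf.

teoldvuf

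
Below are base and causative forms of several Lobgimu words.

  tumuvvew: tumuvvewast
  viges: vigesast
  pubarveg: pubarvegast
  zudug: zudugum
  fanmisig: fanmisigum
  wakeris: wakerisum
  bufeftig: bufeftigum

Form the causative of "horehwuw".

horehwuwum

pubarveg and zudug both end in -g yet inflect differently (pubarvegast, zudugum), so the final letter is not what conditions the rule; the last vowel is.
"horehwuw" has last vowel 'u'. The one such stem in the data (zudug → zudugum) adds -um, so the same rule applies.
So horehwuw → horehwuwum.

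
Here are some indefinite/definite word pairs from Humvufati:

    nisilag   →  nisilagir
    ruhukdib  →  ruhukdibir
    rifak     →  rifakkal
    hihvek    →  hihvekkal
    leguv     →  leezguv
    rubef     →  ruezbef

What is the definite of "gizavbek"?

gizavbekkal

nisilag and rifak both have last vowel 'a' yet inflect differently (nisilagir, rifakkal), so the last vowel is not what conditions the rule; the final letter is.
"gizavbek" ends in -k. The stems ending in -k (rifak → rifakkal, hihvek → hihvekkal) double the final consonant and add -al.
The other patterns: stems ending in -b or -g add -ir; stems ending in -f or -v insert -ez- after the first vowel.
So gizavbek → gizavbekkal.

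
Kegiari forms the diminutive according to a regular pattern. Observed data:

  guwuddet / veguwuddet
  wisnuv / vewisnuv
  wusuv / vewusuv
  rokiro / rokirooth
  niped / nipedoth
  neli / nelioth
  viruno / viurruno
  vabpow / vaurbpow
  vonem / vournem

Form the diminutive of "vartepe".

vaurrtepe

"vartepe" begins with v-. The stems beginning with v- (viruno → viurruno, vabpow → vaurbpow, vonem → vournem) insert -ur- after the first vowel.
So vartepe → vaurrtepe.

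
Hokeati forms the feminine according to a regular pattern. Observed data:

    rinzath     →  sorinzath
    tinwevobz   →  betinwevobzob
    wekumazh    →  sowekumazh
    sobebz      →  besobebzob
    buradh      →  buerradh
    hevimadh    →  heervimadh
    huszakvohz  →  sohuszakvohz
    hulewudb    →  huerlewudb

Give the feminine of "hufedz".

buradh and wekumazh both end in -h yet inflect differently (buerradh, sowekumazh), so the final letter is not what conditions the rule; the second-to-last letter is.
"hufedz" has second-to-last letter 'd'. The stems whose second-to-last letter is 'd' (buradh → buerradh, hulewudb → huerlewudb, hevimadh → heervimadh) insert -er- after the first vowel.
The other patterns: stems whose second-to-last letter is 'b' add be- … -ob around the stem; stems whose second-to-last letter is 'h', 't' or 'z' add the prefix so-.
So hufedz → huerfedz.

huerfedz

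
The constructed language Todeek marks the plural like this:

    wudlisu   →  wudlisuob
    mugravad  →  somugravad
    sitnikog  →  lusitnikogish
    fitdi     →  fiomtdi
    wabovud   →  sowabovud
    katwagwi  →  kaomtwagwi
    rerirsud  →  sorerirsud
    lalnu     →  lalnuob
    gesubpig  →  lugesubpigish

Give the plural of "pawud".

lalnu and wabovud both have last vowel 'u' yet inflect differently (lalnuob, sowabovud), so the last vowel is not what conditions the rule; the final letter is.
"pawud" ends in -d. The stems ending in -d (wabovud → sowabovud, rerirsud → sorerirsud, mugravad → somugravad) add the prefix so-.
The other patterns: stems ending in -u add -ob; stems ending in -g add lu- … -ish around the stem; stems ending in -i insert -om- after the first vowel.
So pawud → sopawud.

sopawud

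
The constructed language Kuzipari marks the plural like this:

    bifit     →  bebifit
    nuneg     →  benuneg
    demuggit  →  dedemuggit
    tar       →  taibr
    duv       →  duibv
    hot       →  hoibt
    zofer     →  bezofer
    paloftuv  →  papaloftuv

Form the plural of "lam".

hot and bifit both end in -t yet inflect differently (hoibt, bebifit), so the final letter is not what conditions the rule; the number of vowels is.
"lam" has 1 vowel. The stems with 1 vowel (hot → hoibt, duv → duibv, tar → taibr) insert -ib- after the first vowel.
The other patterns: stems with 2 vowels add the prefix be-; stems with 3 vowels repeat the first consonant+vowel as a prefix.
So lam → laibm.

laibm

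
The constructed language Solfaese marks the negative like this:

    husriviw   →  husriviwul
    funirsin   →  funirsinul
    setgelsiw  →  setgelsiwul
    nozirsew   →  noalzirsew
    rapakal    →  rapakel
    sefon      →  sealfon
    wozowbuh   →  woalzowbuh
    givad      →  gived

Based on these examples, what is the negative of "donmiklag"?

donmikleg

husriviw and nozirsew both end in -w yet inflect differently (husriviwul, noalzirsew), so the final letter is not what conditions the rule; the last vowel is.
"donmiklag" has last vowel 'a'. The stems whose last vowel is 'a' (givad → gived, rapakal → rapakel) change the last vowel to 'e'.
So donmiklag → donmikleg.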